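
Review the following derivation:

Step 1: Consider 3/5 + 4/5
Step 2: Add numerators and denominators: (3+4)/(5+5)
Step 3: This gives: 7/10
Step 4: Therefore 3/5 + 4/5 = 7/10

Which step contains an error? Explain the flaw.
Step 2: Add numerators and denominators: (3+4)/(5+5)

Step 2 incorrectly adds fractions by separately adding numerators and denominators. This is wrong. The correct method requires a common denominator: 3/5 + 4/5 = (3×5 + 4×5)/(5×5) = 35/25 = 7/5. The method used gives 7/10, which is different.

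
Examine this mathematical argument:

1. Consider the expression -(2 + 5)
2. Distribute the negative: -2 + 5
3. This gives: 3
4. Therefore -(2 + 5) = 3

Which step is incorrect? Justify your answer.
Step 2: Distribute the negative: -2 + 5

Step 2 incorrectly distributes the negative sign. The correct distribution is -(2 + 5) = -2 - 5 = -7. The negative must be applied to both terms, not just the first. The error treats -(2 + 5) as -2 + 5, which equals 3 instead of -7.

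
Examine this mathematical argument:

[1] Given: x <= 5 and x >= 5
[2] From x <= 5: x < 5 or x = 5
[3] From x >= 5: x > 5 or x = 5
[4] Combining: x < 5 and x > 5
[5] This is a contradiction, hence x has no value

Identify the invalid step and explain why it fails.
Step 4: Combining: x < 5 and x > 5

Step 4 incorrectly combines the conditions. From x <= 5 and x >= 5, the intersection is x = 5. The error treats the 'or' cases as 'and' requirements. The correct conclusion is that x = 5 is the unique solution, not that no solution exists.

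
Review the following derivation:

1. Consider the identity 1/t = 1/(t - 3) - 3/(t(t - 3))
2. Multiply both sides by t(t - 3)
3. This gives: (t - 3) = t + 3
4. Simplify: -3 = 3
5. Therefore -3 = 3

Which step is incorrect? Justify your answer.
Step 3: This gives: (t - 3) = t + 3

Step 3 makes a sign error when clearing denominators. Multiplying -3/(t(t - 3)) by t(t - 3) gives -3, not +3. The correct result is (t - 3) = t - 3, which is trivially true, not (t - 3) = t + 3. (Step 1 is a valid identity: 1/(t - 3) - 3/(t(t - 3)) = (t - 3)/(t(t - 3)) = 1/t.)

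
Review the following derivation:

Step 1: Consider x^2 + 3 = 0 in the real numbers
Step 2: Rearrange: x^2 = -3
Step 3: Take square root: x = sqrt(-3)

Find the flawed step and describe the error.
Step 3: Take square root: x = sqrt(-3)

Step 3 takes the square root of -3, which is negative. In the real number system, the square root of a negative number is undefined. The equation x^2 + 3 = 0 has no real solutions. Square roots of negative numbers only exist in the complex numbers.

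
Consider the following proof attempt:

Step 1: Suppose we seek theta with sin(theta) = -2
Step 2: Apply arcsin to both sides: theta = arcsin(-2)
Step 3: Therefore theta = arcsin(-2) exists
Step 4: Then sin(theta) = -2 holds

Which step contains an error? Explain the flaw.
Step 2: Apply arcsin to both sides: theta = arcsin(-2)

Step 2 applies arcsin to -2. However, arcsin(x) is only defined for x in [-1, 1] because sin(theta) can only produce values in that range. Since |-2| > 1, arcsin(-2) is undefined. There is no angle whose sine equals -2.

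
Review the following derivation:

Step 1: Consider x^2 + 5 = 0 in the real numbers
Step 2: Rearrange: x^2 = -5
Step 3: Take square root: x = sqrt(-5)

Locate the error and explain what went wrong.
Step 3: Take square root: x = sqrt(-5)

Step 3 takes the square root of -5, which is negative. In the real number system, the square root of a negative number is undefined. The equation x^2 + 5 = 0 has no real solutions. Square roots of negative numbers only exist in the complex numbers.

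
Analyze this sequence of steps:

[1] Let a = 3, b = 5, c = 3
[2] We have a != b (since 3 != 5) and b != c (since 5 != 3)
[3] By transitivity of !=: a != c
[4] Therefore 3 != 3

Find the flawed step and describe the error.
Step 3: By transitivity of !=: a != c

Step 3 incorrectly applies transitivity to the '!=' relation. Transitivity states: if a R b and b R c, then a R c. However, '!=' is not transitive. Counterexample: 3 != 5 and 5 != 3, but 3 = 3 (both equal 3). Transitivity holds for relations like <, <=, =, but not for !=.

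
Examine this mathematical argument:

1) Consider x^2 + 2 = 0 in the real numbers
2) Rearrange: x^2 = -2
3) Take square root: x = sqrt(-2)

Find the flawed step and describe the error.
Step 3: Take square root: x = sqrt(-2)

Step 3 takes the square root of -2, which is negative. In the real number system, the square root of a negative number is undefined. The equation x^2 + 2 = 0 has no real solutions. Square roots of negative numbers only exist in the complex numbers.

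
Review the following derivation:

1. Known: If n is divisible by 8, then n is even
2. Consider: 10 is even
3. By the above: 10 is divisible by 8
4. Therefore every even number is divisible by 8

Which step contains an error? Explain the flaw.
Step 3: By the above: 10 is divisible by 8

Step 3 commits the fallacy of affirming the consequent. The known fact 'divisible by 8 → even' does NOT imply 'even → divisible by 8'. That would be the converse, which is false. For example, 10 is even but 10 ÷ 8 = 1.25, which is not an integer.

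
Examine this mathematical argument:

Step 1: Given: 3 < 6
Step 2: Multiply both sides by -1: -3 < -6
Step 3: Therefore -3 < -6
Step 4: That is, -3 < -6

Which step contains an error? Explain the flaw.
Step 2: Multiply both sides by -1: -3 < -6

Step 2 multiplies both sides by -1 but fails to reverse the inequality sign. When multiplying (or dividing) an inequality by a negative number, the direction must be reversed. Since 3 < 6, we should get -3 > -6, i.e., -3 > -6.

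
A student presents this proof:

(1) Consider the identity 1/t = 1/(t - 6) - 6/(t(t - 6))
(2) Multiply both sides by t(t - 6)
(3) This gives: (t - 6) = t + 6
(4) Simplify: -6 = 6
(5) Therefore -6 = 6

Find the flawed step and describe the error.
Step 3: This gives: (t - 6) = t + 6

Step 3 makes a sign error when clearing denominators. Multiplying -6/(t(t - 6)) by t(t - 6) gives -6, not +6. The correct result is (t - 6) = t - 6, which is trivially true, not (t - 6) = t + 6. (Step 1 is a valid identity: 1/(t - 6) - 6/(t(t - 6)) = (t - 6)/(t(t - 6)) = 1/t.)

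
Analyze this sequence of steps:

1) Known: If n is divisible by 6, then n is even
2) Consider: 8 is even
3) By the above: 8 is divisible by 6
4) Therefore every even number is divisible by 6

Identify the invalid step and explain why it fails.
Step 3: By the above: 8 is divisible by 6

Step 3 commits the fallacy of affirming the consequent. The known fact 'divisible by 6 → even' does NOT imply 'even → divisible by 6'. That would be the converse, which is false. For example, 8 is even but 8 ÷ 6 = 1.33, which is not an integer.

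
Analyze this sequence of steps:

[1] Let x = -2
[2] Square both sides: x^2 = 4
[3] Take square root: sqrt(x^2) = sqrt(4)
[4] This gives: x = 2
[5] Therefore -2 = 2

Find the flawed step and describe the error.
Step 4: This gives: x = 2

Step 4 incorrectly states that sqrt(x^2) = x. The correct identity is sqrt(x^2) = |x|. Since x = -2 < 0, we have sqrt(x^2) = |-2| = 2, not x = -2.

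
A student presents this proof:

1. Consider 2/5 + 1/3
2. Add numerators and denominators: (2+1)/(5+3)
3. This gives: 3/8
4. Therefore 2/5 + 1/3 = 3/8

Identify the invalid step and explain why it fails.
Step 2: Add numerators and denominators: (2+1)/(5+3)

Step 2 incorrectly adds fractions by separately adding numerators and denominators. This is wrong. The correct method requires a common denominator: 2/5 + 1/3 = (2×3 + 1×5)/(5×3) = 11/15 = 11/15. The method used gives 3/8, which is different.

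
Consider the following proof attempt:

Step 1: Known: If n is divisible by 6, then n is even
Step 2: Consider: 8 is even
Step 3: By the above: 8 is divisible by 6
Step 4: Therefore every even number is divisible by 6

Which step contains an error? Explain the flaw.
Step 3: By the above: 8 is divisible by 6

Step 3 commits the fallacy of affirming the consequent. The known fact 'divisible by 6 → even' does NOT imply 'even → divisible by 6'. That would be the converse, which is false. For example, 8 is even but 8 ÷ 6 = 1.33, which is not an integer.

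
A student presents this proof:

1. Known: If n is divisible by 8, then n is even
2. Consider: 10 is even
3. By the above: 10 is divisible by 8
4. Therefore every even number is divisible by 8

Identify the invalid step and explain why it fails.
Step 3: By the above: 10 is divisible by 8

Step 3 commits the fallacy of affirming the consequent. The known fact 'divisible by 8 → even' does NOT imply 'even → divisible by 8'. That would be the converse, which is false. For example, 10 is even but 10 ÷ 8 = 1.25, which is not an integer.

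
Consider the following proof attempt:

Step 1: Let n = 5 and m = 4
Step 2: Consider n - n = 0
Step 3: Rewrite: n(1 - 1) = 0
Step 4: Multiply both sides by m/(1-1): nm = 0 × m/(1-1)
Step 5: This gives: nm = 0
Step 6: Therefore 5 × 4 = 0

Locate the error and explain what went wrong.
Step 4: Multiply both sides by m/(1-1): nm = 0 × m/(1-1)

Step 4 multiplies both sides by m/(1-1). However, 1-1 = 0, so this is multiplication by m/0, which is undefined. We cannot multiply by an undefined expression.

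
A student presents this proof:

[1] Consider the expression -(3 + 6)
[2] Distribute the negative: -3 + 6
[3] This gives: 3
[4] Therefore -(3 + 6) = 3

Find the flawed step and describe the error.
Step 2: Distribute the negative: -3 + 6

Step 2 incorrectly distributes the negative sign. The correct distribution is -(3 + 6) = -3 - 6 = -9. The negative must be applied to both terms, not just the first. The error treats -(3 + 6) as -3 + 6, which equals 3 instead of -9.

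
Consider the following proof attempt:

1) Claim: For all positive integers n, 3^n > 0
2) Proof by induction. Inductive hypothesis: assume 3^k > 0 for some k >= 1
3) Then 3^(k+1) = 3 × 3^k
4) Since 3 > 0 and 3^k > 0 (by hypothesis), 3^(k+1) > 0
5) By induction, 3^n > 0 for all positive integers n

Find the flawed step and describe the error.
Step 5: By induction, 3^n > 0 for all positive integers n

Step 5 concludes the proof by induction, but no base case was ever established. A valid induction proof requires: (1) a base case proving 3^1 > 0, and (2) an inductive step showing IF 3^k > 0 THEN 3^(k+1) > 0. Steps 2-4 correctly establish the inductive step, but without the base case the conclusion in step 5 does not follow.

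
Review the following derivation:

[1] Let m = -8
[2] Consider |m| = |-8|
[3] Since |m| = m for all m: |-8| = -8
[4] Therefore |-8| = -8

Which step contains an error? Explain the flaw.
Step 3: Since |m| = m for all m: |-8| = -8

Step 3 incorrectly states that |m| = m for all m. The correct definition is |m| = m when m >= 0, and |m| = -m when m < 0. Since -8 < 0, we have |-8| = -(-8) = 8, not -8.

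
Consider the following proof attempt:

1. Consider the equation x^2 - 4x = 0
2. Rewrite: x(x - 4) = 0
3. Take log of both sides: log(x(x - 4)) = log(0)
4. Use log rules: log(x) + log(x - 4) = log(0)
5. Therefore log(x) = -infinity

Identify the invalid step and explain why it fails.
Step 3: Take log of both sides: log(x(x - 4)) = log(0)

Step 3 takes the logarithm of both sides, resulting in log(0) on the right side. The logarithm is only defined for positive numbers; log(0) is undefined (approaches negative infinity). This operation is invalid.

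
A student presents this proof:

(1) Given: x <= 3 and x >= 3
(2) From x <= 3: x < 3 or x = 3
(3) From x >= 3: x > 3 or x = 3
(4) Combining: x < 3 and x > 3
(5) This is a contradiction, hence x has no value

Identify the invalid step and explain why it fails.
Step 4: Combining: x < 3 and x > 3

Step 4 incorrectly combines the conditions. From x <= 3 and x >= 3, the intersection is x = 3. The error treats the 'or' cases as 'and' requirements. The correct conclusion is that x = 3 is the unique solution, not that no solution exists.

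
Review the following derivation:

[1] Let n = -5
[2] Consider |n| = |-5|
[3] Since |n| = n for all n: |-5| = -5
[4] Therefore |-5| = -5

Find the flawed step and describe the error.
Step 3: Since |n| = n for all n: |-5| = -5

Step 3 incorrectly states that |n| = n for all n. The correct definition is |n| = n when n >= 0, and |n| = -n when n < 0. Since -5 < 0, we have |-5| = -(-5) = 5, not -5.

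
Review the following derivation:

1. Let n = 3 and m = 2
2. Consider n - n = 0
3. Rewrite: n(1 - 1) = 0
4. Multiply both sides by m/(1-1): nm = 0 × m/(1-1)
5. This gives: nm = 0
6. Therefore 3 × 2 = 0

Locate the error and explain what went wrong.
Step 4: Multiply both sides by m/(1-1): nm = 0 × m/(1-1)

Step 4 multiplies both sides by m/(1-1). However, 1-1 = 0, so this is multiplication by m/0, which is undefined. We cannot multiply by an undefined expression.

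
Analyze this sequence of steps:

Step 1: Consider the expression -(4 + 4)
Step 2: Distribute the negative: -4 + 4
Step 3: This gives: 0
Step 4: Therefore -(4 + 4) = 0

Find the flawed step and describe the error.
Step 2: Distribute the negative: -4 + 4

Step 2 incorrectly distributes the negative sign. The correct distribution is -(4 + 4) = -4 - 4 = -8. The negative must be applied to both terms, not just the first. The error treats -(4 + 4) as -4 + 4, which equals 0 instead of -8.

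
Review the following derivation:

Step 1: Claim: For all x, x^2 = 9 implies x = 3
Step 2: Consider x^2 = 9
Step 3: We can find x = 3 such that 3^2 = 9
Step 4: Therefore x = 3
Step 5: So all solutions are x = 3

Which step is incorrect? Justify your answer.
Step 4: Therefore x = 3

Step 4 incorrectly concludes that x = 3 is the only solution. The proof shows that x = 3 is A solution (existence), but does not show it is the ONLY solution (uniqueness). In fact, x = -3 is also a solution since (-3)^2 = 9. Finding one solution doesn't prove there are no others.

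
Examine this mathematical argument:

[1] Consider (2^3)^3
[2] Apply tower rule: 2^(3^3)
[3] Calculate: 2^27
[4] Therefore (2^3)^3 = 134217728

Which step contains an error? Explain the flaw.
Step 2: Apply tower rule: 2^(3^3)

Step 2 incorrectly states that (a^b)^c = a^(b^c). The correct rule is (a^b)^c = a^(b×c). The actual value is (2^3)^3 = 2^9 = 512, not 2^27 = 134217728.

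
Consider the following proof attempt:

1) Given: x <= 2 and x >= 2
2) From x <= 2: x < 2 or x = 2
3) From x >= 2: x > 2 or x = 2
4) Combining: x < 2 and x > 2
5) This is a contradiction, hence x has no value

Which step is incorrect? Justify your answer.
Step 4: Combining: x < 2 and x > 2

Step 4 incorrectly combines the conditions. From x <= 2 and x >= 2, the intersection is x = 2. The error treats the 'or' cases as 'and' requirements. The correct conclusion is that x = 2 is the unique solution, not that no solution exists.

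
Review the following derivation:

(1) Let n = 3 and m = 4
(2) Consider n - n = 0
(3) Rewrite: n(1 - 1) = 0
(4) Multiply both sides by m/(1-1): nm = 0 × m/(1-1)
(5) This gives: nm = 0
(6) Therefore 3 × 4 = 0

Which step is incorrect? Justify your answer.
Step 4: Multiply both sides by m/(1-1): nm = 0 × m/(1-1)

Step 4 multiplies both sides by m/(1-1). However, 1-1 = 0, so this is multiplication by m/0, which is undefined. We cannot multiply by an undefined expression.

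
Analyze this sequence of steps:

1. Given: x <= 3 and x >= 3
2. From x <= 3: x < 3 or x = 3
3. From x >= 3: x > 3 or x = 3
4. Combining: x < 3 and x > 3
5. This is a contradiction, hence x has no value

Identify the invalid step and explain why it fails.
Step 4: Combining: x < 3 and x > 3

Step 4 incorrectly combines the conditions. From x <= 3 and x >= 3, the intersection is x = 3. The error treats the 'or' cases as 'and' requirements. The correct conclusion is that x = 3 is the unique solution, not that no solution exists.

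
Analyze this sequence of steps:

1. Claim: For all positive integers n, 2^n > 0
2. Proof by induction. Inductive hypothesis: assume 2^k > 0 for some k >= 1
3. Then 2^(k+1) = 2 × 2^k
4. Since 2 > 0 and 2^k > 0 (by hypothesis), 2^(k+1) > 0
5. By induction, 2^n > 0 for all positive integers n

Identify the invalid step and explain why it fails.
Step 5: By induction, 2^n > 0 for all positive integers n

Step 5 concludes the proof by induction, but no base case was ever established. A valid induction proof requires: (1) a base case proving 2^1 > 0, and (2) an inductive step showing IF 2^k > 0 THEN 2^(k+1) > 0. Steps 2-4 correctly establish the inductive step, but without the base case the conclusion in step 5 does not follow.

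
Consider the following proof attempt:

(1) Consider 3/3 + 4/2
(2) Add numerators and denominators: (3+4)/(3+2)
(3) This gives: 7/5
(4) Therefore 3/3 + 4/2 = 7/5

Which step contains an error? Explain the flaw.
Step 2: Add numerators and denominators: (3+4)/(3+2)

Step 2 incorrectly adds fractions by separately adding numerators and denominators. This is wrong. The correct method requires a common denominator: 3/3 + 4/2 = (3×2 + 4×3)/(3×2) = 18/6 = 3. The method used gives 7/5, which is different.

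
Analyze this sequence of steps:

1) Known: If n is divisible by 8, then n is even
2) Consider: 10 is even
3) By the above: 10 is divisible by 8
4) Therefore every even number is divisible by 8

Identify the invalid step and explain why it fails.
Step 3: By the above: 10 is divisible by 8

Step 3 commits the fallacy of affirming the consequent. The known fact 'divisible by 8 → even' does NOT imply 'even → divisible by 8'. That would be the converse, which is false. For example, 10 is even but 10 ÷ 8 = 1.25, which is not an integer.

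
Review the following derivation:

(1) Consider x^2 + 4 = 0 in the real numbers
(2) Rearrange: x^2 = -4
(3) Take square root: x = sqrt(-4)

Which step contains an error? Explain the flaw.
Step 3: Take square root: x = sqrt(-4)

Step 3 takes the square root of -4, which is negative. In the real number system, the square root of a negative number is undefined. The equation x^2 + 4 = 0 has no real solutions. Square roots of negative numbers only exist in the complex numbers.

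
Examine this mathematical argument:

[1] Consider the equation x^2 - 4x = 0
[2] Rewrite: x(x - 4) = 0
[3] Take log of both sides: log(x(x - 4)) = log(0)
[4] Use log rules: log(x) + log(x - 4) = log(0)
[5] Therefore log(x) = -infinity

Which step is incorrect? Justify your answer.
Step 3: Take log of both sides: log(x(x - 4)) = log(0)

Step 3 takes the logarithm of both sides, resulting in log(0) on the right side. The logarithm is only defined for positive numbers; log(0) is undefined (approaches negative infinity). This operation is invalid.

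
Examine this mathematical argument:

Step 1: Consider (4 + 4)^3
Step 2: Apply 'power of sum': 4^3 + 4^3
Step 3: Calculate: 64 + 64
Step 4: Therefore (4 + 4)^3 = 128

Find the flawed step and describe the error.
Step 2: Apply 'power of sum': 4^3 + 4^3

Step 2 incorrectly applies a non-existent rule '(a+b)^n = a^n + b^n'. This is false in general. The correct expansion uses the binomial theorem. The actual value is (4 + 4)^3 = 8^3 = 512, not 128.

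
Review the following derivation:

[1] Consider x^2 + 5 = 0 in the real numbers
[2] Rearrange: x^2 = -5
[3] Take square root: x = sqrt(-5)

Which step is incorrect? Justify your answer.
Step 3: Take square root: x = sqrt(-5)

Step 3 takes the square root of -5, which is negative. In the real number system, the square root of a negative number is undefined. The equation x^2 + 5 = 0 has no real solutions. Square roots of negative numbers only exist in the complex numbers.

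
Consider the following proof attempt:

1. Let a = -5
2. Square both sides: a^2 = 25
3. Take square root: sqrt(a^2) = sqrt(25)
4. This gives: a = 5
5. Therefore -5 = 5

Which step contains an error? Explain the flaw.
Step 4: This gives: a = 5

Step 4 incorrectly states that sqrt(a^2) = a. The correct identity is sqrt(a^2) = |a|. Since a = -5 < 0, we have sqrt(a^2) = |-5| = 5, not a = -5.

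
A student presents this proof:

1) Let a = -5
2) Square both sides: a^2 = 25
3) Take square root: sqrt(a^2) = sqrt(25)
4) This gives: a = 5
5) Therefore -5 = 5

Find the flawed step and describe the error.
Step 4: This gives: a = 5

Step 4 incorrectly states that sqrt(a^2) = a. The correct identity is sqrt(a^2) = |a|. Since a = -5 < 0, we have sqrt(a^2) = |-5| = 5, not a = -5.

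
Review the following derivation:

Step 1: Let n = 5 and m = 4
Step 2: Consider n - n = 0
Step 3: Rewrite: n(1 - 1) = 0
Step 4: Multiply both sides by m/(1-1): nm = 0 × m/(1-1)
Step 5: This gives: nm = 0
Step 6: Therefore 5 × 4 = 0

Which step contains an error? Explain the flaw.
Step 4: Multiply both sides by m/(1-1): nm = 0 × m/(1-1)

Step 4 multiplies both sides by m/(1-1). However, 1-1 = 0, so this is multiplication by m/0, which is undefined. We cannot multiply by an undefined expression.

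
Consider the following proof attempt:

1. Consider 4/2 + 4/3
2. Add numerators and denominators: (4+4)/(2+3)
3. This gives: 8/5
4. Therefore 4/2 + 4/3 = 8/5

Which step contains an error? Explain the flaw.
Step 2: Add numerators and denominators: (4+4)/(2+3)

Step 2 incorrectly adds fractions by separately adding numerators and denominators. This is wrong. The correct method requires a common denominator: 4/2 + 4/3 = (4×3 + 4×2)/(2×3) = 20/6 = 10/3. The method used gives 8/5, which is different.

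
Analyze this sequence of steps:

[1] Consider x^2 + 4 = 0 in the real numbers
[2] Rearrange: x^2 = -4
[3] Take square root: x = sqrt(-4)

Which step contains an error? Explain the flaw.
Step 3: Take square root: x = sqrt(-4)

Step 3 takes the square root of -4, which is negative. In the real number system, the square root of a negative number is undefined. The equation x^2 + 4 = 0 has no real solutions. Square roots of negative numbers only exist in the complex numbers.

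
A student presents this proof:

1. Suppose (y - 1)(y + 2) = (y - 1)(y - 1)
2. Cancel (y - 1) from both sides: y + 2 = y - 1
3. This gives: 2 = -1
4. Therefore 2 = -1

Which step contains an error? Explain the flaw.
Step 2: Cancel (y - 1) from both sides: y + 2 = y - 1

Step 2 cancels (y - 1) from both sides. This is only valid if (y - 1) ≠ 0, i.e., y ≠ 1. When y = 1, both sides equal zero regardless of the other factors. The correct approach requires considering y = 1 as a separate case.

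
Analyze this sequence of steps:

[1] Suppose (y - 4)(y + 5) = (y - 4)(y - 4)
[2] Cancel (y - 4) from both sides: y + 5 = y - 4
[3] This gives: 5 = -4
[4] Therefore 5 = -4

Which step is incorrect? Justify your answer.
Step 2: Cancel (y - 4) from both sides: y + 5 = y - 4

Step 2 cancels (y - 4) from both sides. This is only valid if (y - 4) ≠ 0, i.e., y ≠ 4. When y = 4, both sides equal zero regardless of the other factors. The correct approach requires considering y = 4 as a separate case.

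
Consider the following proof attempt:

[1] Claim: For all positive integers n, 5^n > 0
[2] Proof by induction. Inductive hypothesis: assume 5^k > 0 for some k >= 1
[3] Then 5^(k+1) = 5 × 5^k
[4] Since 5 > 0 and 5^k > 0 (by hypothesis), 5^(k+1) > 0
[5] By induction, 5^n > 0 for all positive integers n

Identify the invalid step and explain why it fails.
Step 5: By induction, 5^n > 0 for all positive integers n

Step 5 concludes the proof by induction, but no base case was ever established. A valid induction proof requires: (1) a base case proving 5^1 > 0, and (2) an inductive step showing IF 5^k > 0 THEN 5^(k+1) > 0. Steps 2-4 correctly establish the inductive step, but without the base case the conclusion in step 5 does not follow.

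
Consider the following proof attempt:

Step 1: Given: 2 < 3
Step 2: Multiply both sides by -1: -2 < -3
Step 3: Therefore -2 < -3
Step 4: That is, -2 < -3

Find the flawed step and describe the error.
Step 2: Multiply both sides by -1: -2 < -3

Step 2 multiplies both sides by -1 but fails to reverse the inequality sign. When multiplying (or dividing) an inequality by a negative number, the direction must be reversed. Since 2 < 3, we should get -2 > -3, i.e., -2 > -3.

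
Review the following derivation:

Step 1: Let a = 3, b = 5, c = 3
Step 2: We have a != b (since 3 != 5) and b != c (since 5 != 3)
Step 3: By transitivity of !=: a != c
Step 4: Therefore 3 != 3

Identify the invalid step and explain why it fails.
Step 3: By transitivity of !=: a != c

Step 3 incorrectly applies transitivity to the '!=' relation. Transitivity states: if a R b and b R c, then a R c. However, '!=' is not transitive. Counterexample: 3 != 5 and 5 != 3, but 3 = 3 (both equal 3). Transitivity holds for relations like <, <=, =, but not for !=.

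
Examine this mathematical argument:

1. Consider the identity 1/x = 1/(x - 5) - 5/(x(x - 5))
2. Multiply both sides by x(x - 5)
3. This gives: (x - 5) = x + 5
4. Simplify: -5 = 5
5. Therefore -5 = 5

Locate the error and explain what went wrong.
Step 3: This gives: (x - 5) = x + 5

Step 3 makes a sign error when clearing denominators. Multiplying -5/(x(x - 5)) by x(x - 5) gives -5, not +5. The correct result is (x - 5) = x - 5, which is trivially true, not (x - 5) = x + 5. (Step 1 is a valid identity: 1/(x - 5) - 5/(x(x - 5)) = (x - 5)/(x(x - 5)) = 1/x.)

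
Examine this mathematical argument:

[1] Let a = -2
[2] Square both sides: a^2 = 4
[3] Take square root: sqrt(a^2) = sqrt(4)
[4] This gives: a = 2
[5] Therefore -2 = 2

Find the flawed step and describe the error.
Step 4: This gives: a = 2

Step 4 incorrectly states that sqrt(a^2) = a. The correct identity is sqrt(a^2) = |a|. Since a = -2 < 0, we have sqrt(a^2) = |-2| = 2, not a = -2.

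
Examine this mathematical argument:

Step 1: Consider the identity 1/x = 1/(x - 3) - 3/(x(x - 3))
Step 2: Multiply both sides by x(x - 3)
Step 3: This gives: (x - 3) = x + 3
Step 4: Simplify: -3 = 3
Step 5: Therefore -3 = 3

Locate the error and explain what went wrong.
Step 3: This gives: (x - 3) = x + 3

Step 3 makes a sign error when clearing denominators. Multiplying -3/(x(x - 3)) by x(x - 3) gives -3, not +3. The correct result is (x - 3) = x - 3, which is trivially true, not (x - 3) = x + 3. (Step 1 is a valid identity: 1/(x - 3) - 3/(x(x - 3)) = (x - 3)/(x(x - 3)) = 1/x.)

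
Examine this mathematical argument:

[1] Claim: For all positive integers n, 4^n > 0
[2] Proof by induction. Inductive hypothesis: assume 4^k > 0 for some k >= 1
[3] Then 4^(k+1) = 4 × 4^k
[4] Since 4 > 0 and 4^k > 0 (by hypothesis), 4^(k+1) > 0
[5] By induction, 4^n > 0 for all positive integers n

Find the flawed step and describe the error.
Step 5: By induction, 4^n > 0 for all positive integers n

Step 5 concludes the proof by induction, but no base case was ever established. A valid induction proof requires: (1) a base case proving 4^1 > 0, and (2) an inductive step showing IF 4^k > 0 THEN 4^(k+1) > 0. Steps 2-4 correctly establish the inductive step, but without the base case the conclusion in step 5 does not follow.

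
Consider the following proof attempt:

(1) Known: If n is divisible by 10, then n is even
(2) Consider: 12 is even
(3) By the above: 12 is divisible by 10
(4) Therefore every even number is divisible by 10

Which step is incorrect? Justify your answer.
Step 3: By the above: 12 is divisible by 10

Step 3 commits the fallacy of affirming the consequent. The known fact 'divisible by 10 → even' does NOT imply 'even → divisible by 10'. That would be the converse, which is false. For example, 12 is even but 12 ÷ 10 = 1.20, which is not an integer.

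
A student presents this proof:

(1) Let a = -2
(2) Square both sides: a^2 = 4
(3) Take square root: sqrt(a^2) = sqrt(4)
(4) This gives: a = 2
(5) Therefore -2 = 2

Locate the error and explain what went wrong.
Step 4: This gives: a = 2

Step 4 incorrectly states that sqrt(a^2) = a. The correct identity is sqrt(a^2) = |a|. Since a = -2 < 0, we have sqrt(a^2) = |-2| = 2, not a = -2.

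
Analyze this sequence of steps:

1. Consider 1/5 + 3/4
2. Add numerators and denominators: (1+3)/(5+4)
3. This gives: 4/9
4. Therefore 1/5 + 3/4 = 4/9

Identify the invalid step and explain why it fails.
Step 2: Add numerators and denominators: (1+3)/(5+4)

Step 2 incorrectly adds fractions by separately adding numerators and denominators. This is wrong. The correct method requires a common denominator: 1/5 + 3/4 = (1×4 + 3×5)/(5×4) = 19/20 = 19/20. The method used gives 4/9, which is different.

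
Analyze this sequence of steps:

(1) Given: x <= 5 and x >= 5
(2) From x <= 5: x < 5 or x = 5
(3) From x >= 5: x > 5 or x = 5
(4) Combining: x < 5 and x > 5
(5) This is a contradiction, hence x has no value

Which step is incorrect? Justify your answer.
Step 4: Combining: x < 5 and x > 5

Step 4 incorrectly combines the conditions. From x <= 5 and x >= 5, the intersection is x = 5. The error treats the 'or' cases as 'and' requirements. The correct conclusion is that x = 5 is the unique solution, not that no solution exists.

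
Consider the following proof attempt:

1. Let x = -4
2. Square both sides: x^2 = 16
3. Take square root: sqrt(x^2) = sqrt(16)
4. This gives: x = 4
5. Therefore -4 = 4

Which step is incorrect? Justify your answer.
Step 4: This gives: x = 4

Step 4 incorrectly states that sqrt(x^2) = x. The correct identity is sqrt(x^2) = |x|. Since x = -4 < 0, we have sqrt(x^2) = |-4| = 4, not x = -4.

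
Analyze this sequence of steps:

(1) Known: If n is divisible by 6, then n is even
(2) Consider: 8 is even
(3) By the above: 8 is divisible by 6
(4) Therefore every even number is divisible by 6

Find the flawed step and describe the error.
Step 3: By the above: 8 is divisible by 6

Step 3 commits the fallacy of affirming the consequent. The known fact 'divisible by 6 → even' does NOT imply 'even → divisible by 6'. That would be the converse, which is false. For example, 8 is even but 8 ÷ 6 = 1.33, which is not an integer.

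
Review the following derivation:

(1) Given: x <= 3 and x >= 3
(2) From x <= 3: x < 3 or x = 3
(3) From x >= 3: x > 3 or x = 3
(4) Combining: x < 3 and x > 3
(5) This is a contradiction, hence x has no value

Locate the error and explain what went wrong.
Step 4: Combining: x < 3 and x > 3

Step 4 incorrectly combines the conditions. From x <= 3 and x >= 3, the intersection is x = 3. The error treats the 'or' cases as 'and' requirements. The correct conclusion is that x = 3 is the unique solution, not that no solution exists.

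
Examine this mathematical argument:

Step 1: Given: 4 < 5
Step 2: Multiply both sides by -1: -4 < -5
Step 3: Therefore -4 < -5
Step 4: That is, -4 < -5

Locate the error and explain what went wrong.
Step 2: Multiply both sides by -1: -4 < -5

Step 2 multiplies both sides by -1 but fails to reverse the inequality sign. When multiplying (or dividing) an inequality by a negative number, the direction must be reversed. Since 4 < 5, we should get -4 > -5, i.e., -4 > -5.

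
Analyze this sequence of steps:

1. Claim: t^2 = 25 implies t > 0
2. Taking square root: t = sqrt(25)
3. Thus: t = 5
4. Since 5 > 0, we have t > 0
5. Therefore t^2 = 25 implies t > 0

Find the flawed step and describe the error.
Step 2: Taking square root: t = sqrt(25)

Step 2 takes the square root and assumes the positive root only. The equation t^2 = 25 actually has two solutions: t = 5 and t = -5. The proof silently assumes t > 0 without justification, then uses this assumption to conclude t > 0, which is circular. The counterexample t = -5 shows the claim is false.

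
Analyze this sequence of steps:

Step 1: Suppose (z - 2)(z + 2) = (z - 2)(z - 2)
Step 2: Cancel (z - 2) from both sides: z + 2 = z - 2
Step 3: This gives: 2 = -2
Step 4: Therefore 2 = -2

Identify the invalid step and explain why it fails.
Step 2: Cancel (z - 2) from both sides: z + 2 = z - 2

Step 2 cancels (z - 2) from both sides. This is only valid if (z - 2) ≠ 0, i.e., z ≠ 2. When z = 2, both sides equal zero regardless of the other factors. The correct approach requires considering z = 2 as a separate case.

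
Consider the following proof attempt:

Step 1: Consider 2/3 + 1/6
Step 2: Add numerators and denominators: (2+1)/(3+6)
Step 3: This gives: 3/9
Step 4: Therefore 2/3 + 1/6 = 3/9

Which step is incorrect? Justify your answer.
Step 2: Add numerators and denominators: (2+1)/(3+6)

Step 2 incorrectly adds fractions by separately adding numerators and denominators. This is wrong. The correct method requires a common denominator: 2/3 + 1/6 = (2×6 + 1×3)/(3×6) = 15/18 = 5/6. The method used gives 3/9, which is different.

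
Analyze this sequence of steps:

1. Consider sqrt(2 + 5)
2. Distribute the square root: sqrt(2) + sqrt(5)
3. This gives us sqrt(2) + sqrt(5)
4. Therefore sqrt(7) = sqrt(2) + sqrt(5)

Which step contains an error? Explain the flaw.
Step 2: Distribute the square root: sqrt(2) + sqrt(5)

Step 2 incorrectly 'distributes' the square root over addition. The square root function does not distribute: sqrt(a + b) ≠ sqrt(a) + sqrt(b). In fact, sqrt(2 + 5) = sqrt(7) ≈ 2.6458, while sqrt(2) + sqrt(5) ≈ 3.6503.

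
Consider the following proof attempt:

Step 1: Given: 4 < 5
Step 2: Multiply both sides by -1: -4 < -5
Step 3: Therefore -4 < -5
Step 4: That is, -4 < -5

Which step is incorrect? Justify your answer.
Step 2: Multiply both sides by -1: -4 < -5

Step 2 multiplies both sides by -1 but fails to reverse the inequality sign. When multiplying (or dividing) an inequality by a negative number, the direction must be reversed. Since 4 < 5, we should get -4 > -5, i.e., -4 > -5.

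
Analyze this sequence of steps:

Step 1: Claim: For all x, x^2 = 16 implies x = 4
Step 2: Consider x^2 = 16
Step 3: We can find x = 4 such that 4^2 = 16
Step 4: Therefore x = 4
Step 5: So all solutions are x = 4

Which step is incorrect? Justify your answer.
Step 4: Therefore x = 4

Step 4 incorrectly concludes that x = 4 is the only solution. The proof shows that x = 4 is A solution (existence), but does not show it is the ONLY solution (uniqueness). In fact, x = -4 is also a solution since (-4)^2 = 16. Finding one solution doesn't prove there are no others.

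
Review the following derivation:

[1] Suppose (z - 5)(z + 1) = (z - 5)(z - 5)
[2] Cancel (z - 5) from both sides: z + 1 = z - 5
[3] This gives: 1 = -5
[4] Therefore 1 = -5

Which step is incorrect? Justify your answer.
Step 2: Cancel (z - 5) from both sides: z + 1 = z - 5

Step 2 cancels (z - 5) from both sides. This is only valid if (z - 5) ≠ 0, i.e., z ≠ 5. When z = 5, both sides equal zero regardless of the other factors. The correct approach requires considering z = 5 as a separate case.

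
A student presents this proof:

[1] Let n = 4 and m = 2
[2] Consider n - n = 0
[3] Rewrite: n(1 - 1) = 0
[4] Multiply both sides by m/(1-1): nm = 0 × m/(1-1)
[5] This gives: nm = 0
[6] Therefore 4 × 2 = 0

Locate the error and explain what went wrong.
Step 4: Multiply both sides by m/(1-1): nm = 0 × m/(1-1)

Step 4 multiplies both sides by m/(1-1). However, 1-1 = 0, so this is multiplication by m/0, which is undefined. We cannot multiply by an undefined expression.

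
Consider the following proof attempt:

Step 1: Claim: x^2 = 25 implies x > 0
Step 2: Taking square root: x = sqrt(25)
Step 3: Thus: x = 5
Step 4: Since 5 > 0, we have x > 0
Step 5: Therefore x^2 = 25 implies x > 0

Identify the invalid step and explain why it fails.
Step 2: Taking square root: x = sqrt(25)

Step 2 takes the square root and assumes the positive root only. The equation x^2 = 25 actually has two solutions: x = 5 and x = -5. The proof silently assumes x > 0 without justification, then uses this assumption to conclude x > 0, which is circular. The counterexample x = -5 shows the claim is false.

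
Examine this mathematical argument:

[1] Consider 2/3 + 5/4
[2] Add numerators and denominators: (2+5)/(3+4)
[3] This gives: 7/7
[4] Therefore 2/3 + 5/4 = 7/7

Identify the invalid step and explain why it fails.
Step 2: Add numerators and denominators: (2+5)/(3+4)

Step 2 incorrectly adds fractions by separately adding numerators and denominators. This is wrong. The correct method requires a common denominator: 2/3 + 5/4 = (2×4 + 5×3)/(3×4) = 23/12 = 23/12. The method used gives 7/7, which is different.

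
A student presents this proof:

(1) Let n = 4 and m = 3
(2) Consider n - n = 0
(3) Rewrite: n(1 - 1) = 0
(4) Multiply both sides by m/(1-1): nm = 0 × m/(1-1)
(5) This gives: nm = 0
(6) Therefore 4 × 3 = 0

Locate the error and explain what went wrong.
Step 4: Multiply both sides by m/(1-1): nm = 0 × m/(1-1)

Step 4 multiplies both sides by m/(1-1). However, 1-1 = 0, so this is multiplication by m/0, which is undefined. We cannot multiply by an undefined expression.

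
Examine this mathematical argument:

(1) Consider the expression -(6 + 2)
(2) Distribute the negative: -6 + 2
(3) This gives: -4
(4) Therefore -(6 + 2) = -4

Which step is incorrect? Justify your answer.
Step 2: Distribute the negative: -6 + 2

Step 2 incorrectly distributes the negative sign. The correct distribution is -(6 + 2) = -6 - 2 = -8. The negative must be applied to both terms, not just the first. The error treats -(6 + 2) as -6 + 2, which equals -4 instead of -8.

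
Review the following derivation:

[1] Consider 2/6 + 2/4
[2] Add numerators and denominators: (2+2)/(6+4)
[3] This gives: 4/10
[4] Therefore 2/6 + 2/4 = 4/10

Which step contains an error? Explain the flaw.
Step 2: Add numerators and denominators: (2+2)/(6+4)

Step 2 incorrectly adds fractions by separately adding numerators and denominators. This is wrong. The correct method requires a common denominator: 2/6 + 2/4 = (2×4 + 2×6)/(6×4) = 20/24 = 5/6. The method used gives 4/10, which is different.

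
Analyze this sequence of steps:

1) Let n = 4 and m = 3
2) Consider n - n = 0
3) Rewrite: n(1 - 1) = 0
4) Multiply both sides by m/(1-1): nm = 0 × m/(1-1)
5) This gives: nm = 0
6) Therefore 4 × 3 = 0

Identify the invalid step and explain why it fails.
Step 4: Multiply both sides by m/(1-1): nm = 0 × m/(1-1)

Step 4 multiplies both sides by m/(1-1). However, 1-1 = 0, so this is multiplication by m/0, which is undefined. We cannot multiply by an undefined expression.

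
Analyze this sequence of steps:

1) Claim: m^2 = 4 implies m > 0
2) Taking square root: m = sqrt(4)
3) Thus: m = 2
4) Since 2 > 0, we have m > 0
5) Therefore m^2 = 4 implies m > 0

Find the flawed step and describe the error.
Step 2: Taking square root: m = sqrt(4)

Step 2 takes the square root and assumes the positive root only. The equation m^2 = 4 actually has two solutions: m = 2 and m = -2. The proof silently assumes m > 0 without justification, then uses this assumption to conclude m > 0, which is circular. The counterexample m = -2 shows the claim is false.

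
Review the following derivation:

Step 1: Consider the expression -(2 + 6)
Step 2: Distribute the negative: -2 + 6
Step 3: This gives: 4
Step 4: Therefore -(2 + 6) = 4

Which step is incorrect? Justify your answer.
Step 2: Distribute the negative: -2 + 6

Step 2 incorrectly distributes the negative sign. The correct distribution is -(2 + 6) = -2 - 6 = -8. The negative must be applied to both terms, not just the first. The error treats -(2 + 6) as -2 + 6, which equals 4 instead of -8.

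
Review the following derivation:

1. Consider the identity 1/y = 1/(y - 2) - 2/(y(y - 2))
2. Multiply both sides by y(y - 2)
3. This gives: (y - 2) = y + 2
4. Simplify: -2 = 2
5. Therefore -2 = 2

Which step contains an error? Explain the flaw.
Step 3: This gives: (y - 2) = y + 2

Step 3 makes a sign error when clearing denominators. Multiplying -2/(y(y - 2)) by y(y - 2) gives -2, not +2. The correct result is (y - 2) = y - 2, which is trivially true, not (y - 2) = y + 2. (Step 1 is a valid identity: 1/(y - 2) - 2/(y(y - 2)) = (y - 2)/(y(y - 2)) = 1/y.)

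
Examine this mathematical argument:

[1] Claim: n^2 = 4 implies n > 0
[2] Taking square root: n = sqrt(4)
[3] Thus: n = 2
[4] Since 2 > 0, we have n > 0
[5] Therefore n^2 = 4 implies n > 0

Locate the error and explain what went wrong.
Step 2: Taking square root: n = sqrt(4)

Step 2 takes the square root and assumes the positive root only. The equation n^2 = 4 actually has two solutions: n = 2 and n = -2. The proof silently assumes n > 0 without justification, then uses this assumption to conclude n > 0, which is circular. The counterexample n = -2 shows the claim is false.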